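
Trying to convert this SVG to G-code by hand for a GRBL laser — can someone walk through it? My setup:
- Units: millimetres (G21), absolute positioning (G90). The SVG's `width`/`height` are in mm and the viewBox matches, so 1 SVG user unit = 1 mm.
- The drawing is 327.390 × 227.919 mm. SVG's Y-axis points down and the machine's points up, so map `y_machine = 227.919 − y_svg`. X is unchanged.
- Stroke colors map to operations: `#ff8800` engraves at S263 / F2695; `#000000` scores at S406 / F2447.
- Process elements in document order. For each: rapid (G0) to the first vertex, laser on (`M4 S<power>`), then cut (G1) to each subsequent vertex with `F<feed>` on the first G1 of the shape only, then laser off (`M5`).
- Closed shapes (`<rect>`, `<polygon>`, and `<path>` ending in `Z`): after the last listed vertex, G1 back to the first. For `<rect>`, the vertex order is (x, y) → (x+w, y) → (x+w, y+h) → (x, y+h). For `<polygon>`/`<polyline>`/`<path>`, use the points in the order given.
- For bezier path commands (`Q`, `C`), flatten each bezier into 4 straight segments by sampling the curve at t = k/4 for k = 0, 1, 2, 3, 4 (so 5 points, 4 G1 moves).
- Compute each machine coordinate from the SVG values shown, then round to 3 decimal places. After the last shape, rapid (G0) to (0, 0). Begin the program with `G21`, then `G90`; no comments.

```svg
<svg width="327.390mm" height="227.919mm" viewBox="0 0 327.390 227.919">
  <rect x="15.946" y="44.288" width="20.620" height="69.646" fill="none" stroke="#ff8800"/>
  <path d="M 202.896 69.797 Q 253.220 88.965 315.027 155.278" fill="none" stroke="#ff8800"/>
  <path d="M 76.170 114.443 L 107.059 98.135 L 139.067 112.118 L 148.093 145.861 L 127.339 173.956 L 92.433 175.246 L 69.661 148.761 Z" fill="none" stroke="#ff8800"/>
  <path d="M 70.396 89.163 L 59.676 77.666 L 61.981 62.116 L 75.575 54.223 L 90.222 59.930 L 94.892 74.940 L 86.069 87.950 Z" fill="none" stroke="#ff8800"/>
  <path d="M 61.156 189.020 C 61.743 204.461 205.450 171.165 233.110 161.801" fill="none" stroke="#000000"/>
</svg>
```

1 u = 1 mm; y_m = 227.919 − y.

[1] `<rect>` rectangle, #ff8800→engrave S263 F2695: (15.946,183.631) → (36.566,183.631) → (36.566,113.985) → (15.946,113.985) → (15.946,183.631) (closed)

[2] `<path>` quadratic bezier, #ff8800→engrave S263 F2695: (202.896,158.122) → (228.776,145.591) → (256.091,127.168) → (284.841,102.851) → (315.027,72.641)

[3] `<path>` regular polygon, #ff8800→engrave S263 F2695: (76.170,113.476) → (107.059,129.784) → (139.067,115.801) → (148.093,82.058) → (127.339,53.963) → (92.433,52.673) → (69.661,79.158) → (76.170,113.476) (closed)

[4] `<path>` regular polygon, #ff8800→engrave S263 F2695: (70.396,138.756) → (59.676,150.253) → (61.981,165.803) → (75.575,173.696) → (90.222,167.989) → (94.892,152.979) → (86.069,139.969) → (70.396,138.756) (closed)

[5] `<path>` cubic bezier, #000000→score S406 F2447: (61.156,38.899) → (84.382,35.321) → (136.981,43.207) → (194.656,55.743) → (233.110,66.118)

G21
G90
G0 X15.946 Y183.631
M4 S263
G1 X36.566 Y183.631 F2695
G1 X36.566 Y113.985
G1 X15.946 Y113.985
G1 X15.946 Y183.631
M5
G0 X202.896 Y158.122
M4 S263
G1 X228.776 Y145.591 F2695
G1 X256.091 Y127.168
G1 X284.841 Y102.851
G1 X315.027 Y72.641
M5
G0 X76.170 Y113.476
M4 S263
G1 X107.059 Y129.784 F2695
G1 X139.067 Y115.801
G1 X148.093 Y82.058
G1 X127.339 Y53.963
G1 X92.433 Y52.673
G1 X69.661 Y79.158
G1 X76.170 Y113.476
M5
G0 X70.396 Y138.756
M4 S263
G1 X59.676 Y150.253 F2695
G1 X61.981 Y165.803
G1 X75.575 Y173.696
G1 X90.222 Y167.989
G1 X94.892 Y152.979
G1 X86.069 Y139.969
G1 X70.396 Y138.756
M5
G0 X61.156 Y38.899
M4 S406
G1 X84.382 Y35.321 F2447
G1 X136.981 Y43.207
G1 X194.656 Y55.743
G1 X233.110 Y66.118
M5
G0 X0.000 Y0.000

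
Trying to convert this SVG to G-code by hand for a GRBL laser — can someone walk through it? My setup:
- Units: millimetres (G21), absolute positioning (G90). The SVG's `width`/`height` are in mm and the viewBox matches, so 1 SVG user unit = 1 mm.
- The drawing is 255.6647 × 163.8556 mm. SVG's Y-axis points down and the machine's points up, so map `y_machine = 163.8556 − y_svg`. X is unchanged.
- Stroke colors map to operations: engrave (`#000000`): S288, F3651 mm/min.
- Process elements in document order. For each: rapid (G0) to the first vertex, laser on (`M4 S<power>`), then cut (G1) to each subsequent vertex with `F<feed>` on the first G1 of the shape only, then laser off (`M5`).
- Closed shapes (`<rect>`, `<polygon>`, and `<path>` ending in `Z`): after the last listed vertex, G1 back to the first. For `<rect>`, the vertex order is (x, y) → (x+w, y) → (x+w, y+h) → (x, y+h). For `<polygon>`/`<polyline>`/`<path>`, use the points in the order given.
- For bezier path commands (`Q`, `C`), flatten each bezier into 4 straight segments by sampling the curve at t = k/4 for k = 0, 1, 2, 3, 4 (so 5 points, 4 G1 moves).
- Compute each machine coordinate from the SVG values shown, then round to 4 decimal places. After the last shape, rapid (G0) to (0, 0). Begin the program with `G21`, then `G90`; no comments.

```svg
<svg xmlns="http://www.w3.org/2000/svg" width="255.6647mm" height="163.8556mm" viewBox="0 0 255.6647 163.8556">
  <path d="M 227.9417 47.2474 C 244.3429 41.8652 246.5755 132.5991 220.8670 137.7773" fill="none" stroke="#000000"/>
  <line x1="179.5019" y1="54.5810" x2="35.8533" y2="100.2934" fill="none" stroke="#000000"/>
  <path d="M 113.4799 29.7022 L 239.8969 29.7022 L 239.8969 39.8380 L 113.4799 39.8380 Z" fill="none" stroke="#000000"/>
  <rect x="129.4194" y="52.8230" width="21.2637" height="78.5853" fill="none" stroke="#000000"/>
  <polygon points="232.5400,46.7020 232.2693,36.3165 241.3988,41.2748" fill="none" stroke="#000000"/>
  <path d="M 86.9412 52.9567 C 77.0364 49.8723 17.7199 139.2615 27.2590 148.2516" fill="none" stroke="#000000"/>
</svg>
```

Since the viewBox matches the mm dimensions, user units are millimetres directly. The only transform is the Y-flip y_m = 163.8556 − y_svg.

Shape 1 is a cubic bezier drawn with `<path>`. Its stroke #000000 means engrave at S288, F3651. After flipping Y the toolpath is (227.9417,116.6082) → (237.3708,105.4617) → (240.1955,75.3034) → (235.1246,43.1650) → (220.8670,26.0783).

Shape 2 is a line segment drawn with `<line>`. Its stroke #000000 means engrave at S288, F3651. After flipping Y the toolpath is (179.5019,109.2746) → (35.8533,63.5622).

Shape 3 is a rectangle drawn with `<path>`. Its stroke #000000 means engrave at S288, F3651. After flipping Y the toolpath is (113.4799,134.1534) → (239.8969,134.1534) → (239.8969,124.0176) → (113.4799,124.0176) → (113.4799,134.1534), returning to the start.

Shape 4 is a rectangle drawn with `<rect>`. Its stroke #000000 means engrave at S288, F3651. After flipping Y the toolpath is (129.4194,111.0326) → (150.6831,111.0326) → (150.6831,32.4473) → (129.4194,32.4473) → (129.4194,111.0326), returning to the start.

Shape 5 is a regular polygon drawn with `<polygon>`. Its stroke #000000 means engrave at S288, F3651. After flipping Y the toolpath is (232.5400,117.1536) → (232.2693,127.5391) → (241.3988,122.5808) → (232.5400,117.1536), returning to the start.

Shape 6 is a cubic bezier drawn with `<path>`. Its stroke #000000 means engrave at S288, F3651. After flipping Y the toolpath is (86.9412,110.8989) → (72.0958,98.5745) → (49.8086,67.7794) → (31.1672,34.7203) → (27.2590,15.6040).

G21
G90
G0 X227.9417 Y116.6082
M4 S288
G1 X237.3708 Y105.4617 F3651
G1 X240.1955 Y75.3034
G1 X235.1246 Y43.1650
G1 X220.8670 Y26.0783
M5
G0 X179.5019 Y109.2746
M4 S288
G1 X35.8533 Y63.5622 F3651
M5
G0 X113.4799 Y134.1534
M4 S288
G1 X239.8969 Y134.1534 F3651
G1 X239.8969 Y124.0176
G1 X113.4799 Y124.0176
G1 X113.4799 Y134.1534
M5
G0 X129.4194 Y111.0326
M4 S288
G1 X150.6831 Y111.0326 F3651
G1 X150.6831 Y32.4473
G1 X129.4194 Y32.4473
G1 X129.4194 Y111.0326
M5
G0 X232.5400 Y117.1536
M4 S288
G1 X232.2693 Y127.5391 F3651
G1 X241.3988 Y122.5808
G1 X232.5400 Y117.1536
M5
G0 X86.9412 Y110.8989
M4 S288
G1 X72.0958 Y98.5745 F3651
G1 X49.8086 Y67.7794
G1 X31.1672 Y34.7203
G1 X27.2590 Y15.6040
M5
G0 X0.0000 Y0.0000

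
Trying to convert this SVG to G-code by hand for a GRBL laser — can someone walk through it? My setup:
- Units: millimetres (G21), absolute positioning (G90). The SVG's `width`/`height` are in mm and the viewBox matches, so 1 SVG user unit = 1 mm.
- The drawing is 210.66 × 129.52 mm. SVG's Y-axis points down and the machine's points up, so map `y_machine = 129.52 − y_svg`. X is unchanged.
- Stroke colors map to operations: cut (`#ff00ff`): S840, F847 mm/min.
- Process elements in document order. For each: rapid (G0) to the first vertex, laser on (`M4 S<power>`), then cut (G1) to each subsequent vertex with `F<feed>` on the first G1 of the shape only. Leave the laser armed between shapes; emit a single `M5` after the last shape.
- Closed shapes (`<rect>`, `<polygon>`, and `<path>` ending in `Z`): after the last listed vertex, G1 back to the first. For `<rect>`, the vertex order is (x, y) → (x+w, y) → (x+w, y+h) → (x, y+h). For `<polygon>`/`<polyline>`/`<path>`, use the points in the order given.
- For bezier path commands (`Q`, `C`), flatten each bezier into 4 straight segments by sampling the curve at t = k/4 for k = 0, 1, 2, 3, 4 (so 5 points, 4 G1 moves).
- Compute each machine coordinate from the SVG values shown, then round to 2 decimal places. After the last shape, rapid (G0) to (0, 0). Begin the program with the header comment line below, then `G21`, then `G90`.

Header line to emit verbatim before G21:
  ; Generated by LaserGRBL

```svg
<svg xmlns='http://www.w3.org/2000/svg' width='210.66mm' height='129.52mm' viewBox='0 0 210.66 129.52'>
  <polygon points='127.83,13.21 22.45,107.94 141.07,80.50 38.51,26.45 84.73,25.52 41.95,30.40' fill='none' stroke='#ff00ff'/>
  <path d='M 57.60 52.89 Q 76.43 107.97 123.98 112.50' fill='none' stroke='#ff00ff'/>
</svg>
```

; Generated by LaserGRBL
G21
G90
G0 X127.83 Y116.31
M4 S840
G1 X22.45 Y21.58 F847
G1 X141.07 Y49.02
G1 X38.51 Y103.07
G1 X84.73 Y104.00
G1 X41.95 Y99.12
G1 X127.83 Y116.31
G0 X57.60 Y76.63
M4 S840
G1 X68.81 Y52.25 F847
G1 X83.61 Y34.19
G1 X102.00 Y22.44
G1 X123.98 Y17.02
M5
G0 X0.00 Y0.00

viewBox `0 0 210.66 129.52` with mm width/height → 1 unit = 1 mm. Flip: y_m = 129.52 − y_svg.

**Shape 1** — `<polygon>` closed polygon, stroke `#ff00ff` → cut (S840, F847). Machine vertices: (127.83,116.31) → (22.45,21.58) → (141.07,49.02) → (38.51,103.07) → (84.73,104.00) → (41.95,99.12) → (127.83,116.31). Closed: final G1 returns to the first vertex.

**Shape 2** — `<path>` quadratic bezier, stroke `#ff00ff` → cut (S840, F847). Control points (SVG): P0=(57.60,52.89), P1=(76.43,107.97), P2=(123.98,112.50); sampled at t=k/4. Machine vertices: (57.60,76.63) → (68.81,52.25) → (83.61,34.19) → (102.00,22.44) → (123.98,17.02). Open path.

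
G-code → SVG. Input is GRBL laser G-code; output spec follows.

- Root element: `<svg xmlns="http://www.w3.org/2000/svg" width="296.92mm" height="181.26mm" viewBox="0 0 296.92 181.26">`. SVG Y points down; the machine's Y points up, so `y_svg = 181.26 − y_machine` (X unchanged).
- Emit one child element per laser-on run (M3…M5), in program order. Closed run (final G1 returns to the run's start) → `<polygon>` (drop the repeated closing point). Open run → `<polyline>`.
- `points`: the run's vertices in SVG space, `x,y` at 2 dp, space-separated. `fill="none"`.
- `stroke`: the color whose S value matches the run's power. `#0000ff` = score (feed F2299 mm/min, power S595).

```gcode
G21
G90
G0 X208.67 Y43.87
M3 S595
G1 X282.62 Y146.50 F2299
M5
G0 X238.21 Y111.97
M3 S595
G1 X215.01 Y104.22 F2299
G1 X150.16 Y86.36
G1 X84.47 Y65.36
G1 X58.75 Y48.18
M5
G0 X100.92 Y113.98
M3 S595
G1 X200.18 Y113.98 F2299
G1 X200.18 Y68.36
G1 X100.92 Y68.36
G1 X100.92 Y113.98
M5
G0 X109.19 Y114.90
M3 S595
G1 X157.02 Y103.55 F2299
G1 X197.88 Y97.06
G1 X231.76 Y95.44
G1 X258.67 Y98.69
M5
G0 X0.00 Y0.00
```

<svg xmlns="http://www.w3.org/2000/svg" width="296.92mm" height="181.26mm" viewBox="0 0 296.92 181.26">
  <polyline points="208.67,137.39 282.62,34.76" fill="none" stroke="#0000ff"/>
  <polyline points="238.21,69.29 215.01,77.04 150.16,94.90 84.47,115.90 58.75,133.08" fill="none" stroke="#0000ff"/>
  <polygon points="100.92,67.28 200.18,67.28 200.18,112.90 100.92,112.90" fill="none" stroke="#0000ff"/>
  <polyline points="109.19,66.36 157.02,77.71 197.88,84.20 231.76,85.82 258.67,82.57" fill="none" stroke="#0000ff"/>
</svg>

y_svg = 181.26 − y_m. Every run uses S595, so all elements get stroke `#0000ff` (score).

[1] open run; points: 208.67,137.39 282.62,34.76

[2] open run; points: 238.21,69.29 215.01,77.04 150.16,94.90 84.47,115.90 58.75,133.08

[3] closed run; points: 100.92,67.28 200.18,67.28 200.18,112.90 100.92,112.90

[4] open run; points: 109.19,66.36 157.02,77.71 197.88,84.20 231.76,85.82 258.67,82.57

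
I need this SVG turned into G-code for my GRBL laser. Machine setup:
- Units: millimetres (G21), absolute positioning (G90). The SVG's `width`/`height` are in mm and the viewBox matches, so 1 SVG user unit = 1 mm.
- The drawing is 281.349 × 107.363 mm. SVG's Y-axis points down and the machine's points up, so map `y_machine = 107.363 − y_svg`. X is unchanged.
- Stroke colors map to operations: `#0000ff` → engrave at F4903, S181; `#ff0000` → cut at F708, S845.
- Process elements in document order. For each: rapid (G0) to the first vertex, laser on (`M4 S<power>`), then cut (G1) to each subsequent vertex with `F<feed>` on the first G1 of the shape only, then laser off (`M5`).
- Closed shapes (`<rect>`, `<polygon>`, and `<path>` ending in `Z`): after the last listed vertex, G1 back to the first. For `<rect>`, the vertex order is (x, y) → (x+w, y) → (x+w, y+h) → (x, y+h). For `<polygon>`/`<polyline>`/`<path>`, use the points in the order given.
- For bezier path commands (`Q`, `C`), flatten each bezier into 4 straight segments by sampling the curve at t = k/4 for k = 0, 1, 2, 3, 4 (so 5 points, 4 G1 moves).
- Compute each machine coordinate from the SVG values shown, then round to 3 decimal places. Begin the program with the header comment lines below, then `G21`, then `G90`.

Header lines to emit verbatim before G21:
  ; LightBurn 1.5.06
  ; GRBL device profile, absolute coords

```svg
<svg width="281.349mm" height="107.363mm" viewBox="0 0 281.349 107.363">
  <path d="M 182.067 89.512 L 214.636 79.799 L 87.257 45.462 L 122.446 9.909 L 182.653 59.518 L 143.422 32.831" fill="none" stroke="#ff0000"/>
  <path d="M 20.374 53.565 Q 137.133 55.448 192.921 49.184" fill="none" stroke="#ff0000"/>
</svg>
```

; LightBurn 1.5.06
; GRBL device profile, absolute coords
G21
G90
G0 X182.067 Y17.851
M4 S845
G1 X214.636 Y27.564 F708
G1 X87.257 Y61.901
G1 X122.446 Y97.454
G1 X182.653 Y47.845
G1 X143.422 Y74.532
M5
G0 X20.374 Y53.798
M4 S845
G1 X74.943 Y53.366 F708
G1 X121.890 Y53.952
G1 X161.216 Y55.556
G1 X192.921 Y58.179
M5

1 u = 1 mm; y_m = 107.363 − y.

[1] `<path>` open polyline, #ff0000→cut S845 F708: (182.067,17.851) → (214.636,27.564) → (87.257,61.901) → (122.446,97.454) → (182.653,47.845) → (143.422,74.532)

[2] `<path>` quadratic bezier, #ff0000→cut S845 F708: (20.374,53.798) → (74.943,53.366) → (121.890,53.952) → (161.216,55.556) → (192.921,58.179)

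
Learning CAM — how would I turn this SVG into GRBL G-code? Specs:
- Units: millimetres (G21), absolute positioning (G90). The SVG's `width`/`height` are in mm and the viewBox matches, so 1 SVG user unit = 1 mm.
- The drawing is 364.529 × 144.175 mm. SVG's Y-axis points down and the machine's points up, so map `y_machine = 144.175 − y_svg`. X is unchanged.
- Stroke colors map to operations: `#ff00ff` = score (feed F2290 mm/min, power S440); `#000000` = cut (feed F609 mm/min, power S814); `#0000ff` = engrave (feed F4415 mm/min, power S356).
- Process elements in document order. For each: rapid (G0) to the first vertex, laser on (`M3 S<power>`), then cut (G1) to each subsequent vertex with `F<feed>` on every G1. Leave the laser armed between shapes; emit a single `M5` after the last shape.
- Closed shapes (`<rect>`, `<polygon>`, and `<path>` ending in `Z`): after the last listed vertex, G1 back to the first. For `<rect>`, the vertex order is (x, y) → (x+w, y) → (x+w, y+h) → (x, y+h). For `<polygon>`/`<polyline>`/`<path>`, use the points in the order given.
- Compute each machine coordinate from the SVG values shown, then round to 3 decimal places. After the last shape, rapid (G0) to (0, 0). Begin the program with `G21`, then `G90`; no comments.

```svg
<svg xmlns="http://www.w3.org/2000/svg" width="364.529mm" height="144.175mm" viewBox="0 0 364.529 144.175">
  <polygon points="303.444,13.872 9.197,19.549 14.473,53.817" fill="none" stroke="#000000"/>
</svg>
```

Since the viewBox matches the mm dimensions, user units are millimetres directly. The only transform is the Y-flip y_m = 144.175 − y_svg.

Shape 1 is a closed polygon drawn with `<polygon>`. Its stroke #000000 means cut at S814, F609. After flipping Y the toolpath is (303.444,130.303) → (9.197,124.626) → (14.473,90.358) → (303.444,130.303), returning to the start.

G21
G90
G0 X303.444 Y130.303
M3 S814
G1 X9.197 Y124.626 F609
G1 X14.473 Y90.358 F609
G1 X303.444 Y130.303 F609
M5
G0 X0.000 Y0.000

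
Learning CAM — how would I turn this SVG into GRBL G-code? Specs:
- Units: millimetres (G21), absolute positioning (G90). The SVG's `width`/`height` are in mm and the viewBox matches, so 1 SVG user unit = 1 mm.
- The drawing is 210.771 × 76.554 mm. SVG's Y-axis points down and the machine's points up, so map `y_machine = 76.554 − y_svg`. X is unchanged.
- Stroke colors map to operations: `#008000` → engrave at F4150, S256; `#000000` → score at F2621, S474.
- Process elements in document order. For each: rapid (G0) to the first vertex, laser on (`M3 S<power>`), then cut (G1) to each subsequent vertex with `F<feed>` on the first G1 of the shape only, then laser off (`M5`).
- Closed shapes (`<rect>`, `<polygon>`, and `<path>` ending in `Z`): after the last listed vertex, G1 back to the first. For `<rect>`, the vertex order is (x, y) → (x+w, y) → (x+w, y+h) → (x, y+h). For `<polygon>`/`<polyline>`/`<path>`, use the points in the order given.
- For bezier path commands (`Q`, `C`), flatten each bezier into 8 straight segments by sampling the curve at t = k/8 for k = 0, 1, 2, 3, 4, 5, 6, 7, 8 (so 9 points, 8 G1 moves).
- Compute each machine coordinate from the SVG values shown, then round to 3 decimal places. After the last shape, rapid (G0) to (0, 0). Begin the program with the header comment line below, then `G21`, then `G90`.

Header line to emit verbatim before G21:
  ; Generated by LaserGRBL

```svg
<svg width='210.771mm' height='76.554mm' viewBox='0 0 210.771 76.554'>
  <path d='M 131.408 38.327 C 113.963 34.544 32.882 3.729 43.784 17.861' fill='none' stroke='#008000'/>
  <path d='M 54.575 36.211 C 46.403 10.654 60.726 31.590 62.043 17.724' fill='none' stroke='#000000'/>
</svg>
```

; Generated by LaserGRBL
G21
G90
G0 X131.408 Y38.227
M3 S256
G1 X122.187 Y40.772 F4150
G1 X108.824 Y45.008
G1 X93.142 Y50.091
G1 X76.966 Y55.178
G1 X62.118 Y59.425
G1 X50.423 Y61.989
G1 X43.704 Y62.026
G1 X43.784 Y58.693
M5
G0 X54.575 Y40.343
M3 S474
G1 X52.496 Y47.906 F2621
G1 X52.109 Y52.064
G1 X52.999 Y53.767
G1 X54.751 Y53.971
G1 X56.947 Y53.626
G1 X59.171 Y53.686
G1 X61.009 Y55.103
G1 X62.043 Y58.830
M5
G0 X0.000 Y0.000

viewBox `0 0 210.771 76.554` with mm width/height → 1 unit = 1 mm. Flip: y_m = 76.554 − y_svg.

**Shape 1** — `<path>` cubic bezier, stroke `#008000` → engrave (S256, F4150). Control points (SVG): P0=(131.408,38.327), P1=(113.963,34.544), P2=(32.882,3.729), P3=(43.784,17.861); sampled at t=k/8. Machine vertices: (131.408,38.227) → (122.187,40.772) → (108.824,45.008) → (93.142,50.091) → (76.966,55.178) → (62.118,59.425) → (50.423,61.989) → (43.704,62.026) → (43.784,58.693). Open path.

**Shape 2** — `<path>` cubic bezier, stroke `#000000` → score (S474, F2621). Control points (SVG): P0=(54.575,36.211), P1=(46.403,10.654), P2=(60.726,31.590), P3=(62.043,17.724); sampled at t=k/8. Machine vertices: (54.575,40.343) → (52.496,47.906) → (52.109,52.064) → (52.999,53.767) → (54.751,53.971) → (56.947,53.626) → (59.171,53.686) → (61.009,55.103) → (62.043,58.830). Open path.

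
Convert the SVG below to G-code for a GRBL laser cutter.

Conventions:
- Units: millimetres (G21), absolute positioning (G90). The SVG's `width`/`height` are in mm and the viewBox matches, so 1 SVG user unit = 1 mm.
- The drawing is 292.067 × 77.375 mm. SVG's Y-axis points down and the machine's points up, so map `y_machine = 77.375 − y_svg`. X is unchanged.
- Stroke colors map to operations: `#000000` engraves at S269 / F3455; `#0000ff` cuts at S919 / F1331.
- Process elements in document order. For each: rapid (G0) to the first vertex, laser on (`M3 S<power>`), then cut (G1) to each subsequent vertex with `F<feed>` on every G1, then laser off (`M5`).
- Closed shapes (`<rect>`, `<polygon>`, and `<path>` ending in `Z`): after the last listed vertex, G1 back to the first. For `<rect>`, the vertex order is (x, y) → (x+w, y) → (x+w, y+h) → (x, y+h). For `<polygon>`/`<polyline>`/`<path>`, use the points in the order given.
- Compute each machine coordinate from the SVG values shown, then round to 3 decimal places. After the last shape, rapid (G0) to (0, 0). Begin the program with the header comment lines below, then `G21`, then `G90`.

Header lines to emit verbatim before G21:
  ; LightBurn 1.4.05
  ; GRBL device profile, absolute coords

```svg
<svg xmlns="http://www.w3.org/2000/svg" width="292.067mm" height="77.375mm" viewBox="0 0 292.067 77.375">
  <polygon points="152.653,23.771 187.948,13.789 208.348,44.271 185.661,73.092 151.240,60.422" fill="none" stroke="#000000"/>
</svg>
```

; LightBurn 1.4.05
; GRBL device profile, absolute coords
G21
G90
G0 X152.653 Y53.604
M3 S269
G1 X187.948 Y63.586 F3455
G1 X208.348 Y33.104 F3455
G1 X185.661 Y4.283 F3455
G1 X151.240 Y16.953 F3455
G1 X152.653 Y53.604 F3455
M5
G0 X0.000 Y0.000

Since the viewBox matches the mm dimensions, user units are millimetres directly. The only transform is the Y-flip y_m = 77.375 − y_svg.

Shape 1 is a regular polygon drawn with `<polygon>`. Its stroke #000000 means engrave at S269, F3455. After flipping Y the toolpath is (152.653,53.604) → (187.948,63.586) → (208.348,33.104) → (185.661,4.283) → (151.240,16.953) → (152.653,53.604), returning to the start.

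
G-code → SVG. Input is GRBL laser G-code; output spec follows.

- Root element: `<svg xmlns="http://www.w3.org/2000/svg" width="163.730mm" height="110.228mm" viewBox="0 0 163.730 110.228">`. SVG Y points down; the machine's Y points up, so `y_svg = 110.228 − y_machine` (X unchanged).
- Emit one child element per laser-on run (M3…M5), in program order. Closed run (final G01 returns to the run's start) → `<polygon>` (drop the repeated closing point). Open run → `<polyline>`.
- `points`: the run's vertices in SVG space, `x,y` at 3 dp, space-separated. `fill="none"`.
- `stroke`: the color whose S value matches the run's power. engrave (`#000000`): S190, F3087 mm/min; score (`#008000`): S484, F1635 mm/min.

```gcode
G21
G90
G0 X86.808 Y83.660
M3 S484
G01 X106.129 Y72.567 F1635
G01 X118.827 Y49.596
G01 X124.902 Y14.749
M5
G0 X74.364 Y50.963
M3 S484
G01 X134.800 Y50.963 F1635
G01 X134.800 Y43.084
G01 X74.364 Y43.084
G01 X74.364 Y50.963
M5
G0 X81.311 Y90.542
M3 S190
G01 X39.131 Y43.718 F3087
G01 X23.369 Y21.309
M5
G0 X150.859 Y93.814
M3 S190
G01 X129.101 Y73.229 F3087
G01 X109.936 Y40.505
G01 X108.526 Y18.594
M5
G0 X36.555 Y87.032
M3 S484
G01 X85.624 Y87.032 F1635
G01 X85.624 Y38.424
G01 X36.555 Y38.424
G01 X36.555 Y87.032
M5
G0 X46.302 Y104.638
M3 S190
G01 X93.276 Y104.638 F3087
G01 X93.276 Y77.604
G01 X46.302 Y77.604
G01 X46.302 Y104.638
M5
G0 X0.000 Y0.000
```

y_svg = 110.228 − y_m.

[1] S484→`#008000` (score); open run; points: 86.808,26.568 106.129,37.661 118.827,60.632 124.902,95.479

[2] S484→`#008000` (score); closed run; points: 74.364,59.265 134.800,59.265 134.800,67.144 74.364,67.144

[3] S190→`#000000` (engrave); open run; points: 81.311,19.686 39.131,66.510 23.369,88.919

[4] S190→`#000000` (engrave); open run; points: 150.859,16.414 129.101,36.999 109.936,69.723 108.526,91.634

[5] S484→`#008000` (score); closed run; points: 36.555,23.196 85.624,23.196 85.624,71.804 36.555,71.804

[6] S190→`#000000` (engrave); closed run; points: 46.302,5.590 93.276,5.590 93.276,32.624 46.302,32.624

<svg xmlns="http://www.w3.org/2000/svg" width="163.730mm" height="110.228mm" viewBox="0 0 163.730 110.228">
  <polyline points="86.808,26.568 106.129,37.661 118.827,60.632 124.902,95.479" fill="none" stroke="#008000"/>
  <polygon points="74.364,59.265 134.800,59.265 134.800,67.144 74.364,67.144" fill="none" stroke="#008000"/>
  <polyline points="81.311,19.686 39.131,66.510 23.369,88.919" fill="none" stroke="#000000"/>
  <polyline points="150.859,16.414 129.101,36.999 109.936,69.723 108.526,91.634" fill="none" stroke="#000000"/>
  <polygon points="36.555,23.196 85.624,23.196 85.624,71.804 36.555,71.804" fill="none" stroke="#008000"/>
  <polygon points="46.302,5.590 93.276,5.590 93.276,32.624 46.302,32.624" fill="none" stroke="#000000"/>
</svg>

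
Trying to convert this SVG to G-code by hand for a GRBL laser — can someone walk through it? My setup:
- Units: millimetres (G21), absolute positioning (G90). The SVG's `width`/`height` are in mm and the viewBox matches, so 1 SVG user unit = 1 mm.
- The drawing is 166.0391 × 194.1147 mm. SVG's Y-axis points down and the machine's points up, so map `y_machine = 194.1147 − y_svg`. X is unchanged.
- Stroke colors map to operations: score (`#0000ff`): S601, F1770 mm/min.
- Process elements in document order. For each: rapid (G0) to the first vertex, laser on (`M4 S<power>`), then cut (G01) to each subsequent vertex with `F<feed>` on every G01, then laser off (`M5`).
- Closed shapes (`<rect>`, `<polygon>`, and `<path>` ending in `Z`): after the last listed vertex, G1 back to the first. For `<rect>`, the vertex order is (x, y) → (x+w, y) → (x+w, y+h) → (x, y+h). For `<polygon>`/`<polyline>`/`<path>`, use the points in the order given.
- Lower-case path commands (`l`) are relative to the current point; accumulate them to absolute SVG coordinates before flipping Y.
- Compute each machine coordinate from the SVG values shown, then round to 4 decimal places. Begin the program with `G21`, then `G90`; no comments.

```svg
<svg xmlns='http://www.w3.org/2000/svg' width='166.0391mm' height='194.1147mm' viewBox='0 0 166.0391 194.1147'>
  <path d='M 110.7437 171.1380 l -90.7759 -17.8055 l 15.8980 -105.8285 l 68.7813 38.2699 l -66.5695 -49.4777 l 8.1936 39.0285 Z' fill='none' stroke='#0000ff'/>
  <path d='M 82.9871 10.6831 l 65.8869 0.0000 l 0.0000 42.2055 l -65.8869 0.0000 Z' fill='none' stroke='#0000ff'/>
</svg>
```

G21
G90
G0 X110.7437 Y22.9767
M4 S601
G01 X19.9678 Y40.7822 F1770
G01 X35.8658 Y146.6107 F1770
G01 X104.6471 Y108.3408 F1770
G01 X38.0776 Y157.8185 F1770
G01 X46.2712 Y118.7900 F1770
G01 X110.7437 Y22.9767 F1770
M5
G0 X82.9871 Y183.4316
M4 S601
G01 X148.8740 Y183.4316 F1770
G01 X148.8740 Y141.2261 F1770
G01 X82.9871 Y141.2261 F1770
G01 X82.9871 Y183.4316 F1770
M5

1 u = 1 mm; y_m = 194.1147 − y.

[1] `<path>` closed polygon, #0000ff→score S601 F1770: (110.7437,22.9767) → (19.9678,40.7822) → (35.8658,146.6107) → (104.6471,108.3408) → (38.0776,157.8185) → (46.2712,118.7900) → (110.7437,22.9767) (closed)

[2] `<path>` rectangle, #0000ff→score S601 F1770: (82.9871,183.4316) → (148.8740,183.4316) → (148.8740,141.2261) → (82.9871,141.2261) → (82.9871,183.4316) (closed)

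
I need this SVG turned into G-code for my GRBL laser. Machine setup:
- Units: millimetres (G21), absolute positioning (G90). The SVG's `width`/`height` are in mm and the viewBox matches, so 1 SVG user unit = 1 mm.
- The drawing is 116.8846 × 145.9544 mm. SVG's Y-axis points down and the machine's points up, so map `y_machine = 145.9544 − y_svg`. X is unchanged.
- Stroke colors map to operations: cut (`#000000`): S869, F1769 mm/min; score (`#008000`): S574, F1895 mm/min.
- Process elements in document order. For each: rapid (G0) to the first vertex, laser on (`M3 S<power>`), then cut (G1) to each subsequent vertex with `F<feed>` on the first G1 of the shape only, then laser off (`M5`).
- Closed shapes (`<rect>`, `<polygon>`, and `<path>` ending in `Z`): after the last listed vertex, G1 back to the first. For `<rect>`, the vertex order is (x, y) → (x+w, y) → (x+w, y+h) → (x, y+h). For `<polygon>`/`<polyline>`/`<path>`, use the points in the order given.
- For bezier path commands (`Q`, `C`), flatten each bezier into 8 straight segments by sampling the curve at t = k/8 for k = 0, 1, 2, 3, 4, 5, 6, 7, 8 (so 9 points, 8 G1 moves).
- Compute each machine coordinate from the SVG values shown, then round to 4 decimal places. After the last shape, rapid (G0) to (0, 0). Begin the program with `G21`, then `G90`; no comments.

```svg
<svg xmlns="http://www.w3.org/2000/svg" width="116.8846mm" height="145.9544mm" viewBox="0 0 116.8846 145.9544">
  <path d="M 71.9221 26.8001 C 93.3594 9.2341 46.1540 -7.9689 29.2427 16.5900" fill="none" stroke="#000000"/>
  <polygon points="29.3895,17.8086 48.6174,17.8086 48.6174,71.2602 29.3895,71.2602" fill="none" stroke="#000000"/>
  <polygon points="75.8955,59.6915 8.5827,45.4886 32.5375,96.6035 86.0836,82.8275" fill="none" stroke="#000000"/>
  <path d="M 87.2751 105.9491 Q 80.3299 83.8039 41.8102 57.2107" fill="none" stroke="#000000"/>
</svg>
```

Since the viewBox matches the mm dimensions, user units are millimetres directly. The only transform is the Y-flip y_m = 145.9544 − y_svg.

Shape 1 is a cubic bezier drawn with `<path>`. Its stroke #000000 means cut at S869, F1769. After flipping Y the toolpath is (71.9221,119.1543) → (76.9367,125.6437) → (76.6755,131.6139) → (72.2978,136.5798) → (64.9631,140.0562) → (55.8309,141.5580) → (46.0604,140.6001) → (36.8112,136.6973) → (29.2427,129.3644).

Shape 2 is a rectangle drawn with `<polygon>`. Its stroke #000000 means cut at S869, F1769. After flipping Y the toolpath is (29.3895,128.1458) → (48.6174,128.1458) → (48.6174,74.6942) → (29.3895,74.6942) → (29.3895,128.1458), returning to the start.

Shape 3 is a closed polygon drawn with `<polygon>`. Its stroke #000000 means cut at S869, F1769. After flipping Y the toolpath is (75.8955,86.2629) → (8.5827,100.4658) → (32.5375,49.3509) → (86.0836,63.1269) → (75.8955,86.2629), returning to the start.

Shape 4 is a quadratic bezier drawn with `<path>`. Its stroke #000000 means cut at S869, F1769. After flipping Y the toolpath is (87.2751,40.0053) → (85.0454,45.6111) → (81.8291,51.3559) → (77.6260,57.2397) → (72.4363,63.2625) → (66.2598,69.4243) → (59.0966,75.7251) → (50.9468,82.1649) → (41.8102,88.7437).

G21
G90
G0 X71.9221 Y119.1543
M3 S869
G1 X76.9367 Y125.6437 F1769
G1 X76.6755 Y131.6139
G1 X72.2978 Y136.5798
G1 X64.9631 Y140.0562
G1 X55.8309 Y141.5580
G1 X46.0604 Y140.6001
G1 X36.8112 Y136.6973
G1 X29.2427 Y129.3644
M5
G0 X29.3895 Y128.1458
M3 S869
G1 X48.6174 Y128.1458 F1769
G1 X48.6174 Y74.6942
G1 X29.3895 Y74.6942
G1 X29.3895 Y128.1458
M5
G0 X75.8955 Y86.2629
M3 S869
G1 X8.5827 Y100.4658 F1769
G1 X32.5375 Y49.3509
G1 X86.0836 Y63.1269
G1 X75.8955 Y86.2629
M5
G0 X87.2751 Y40.0053
M3 S869
G1 X85.0454 Y45.6111 F1769
G1 X81.8291 Y51.3559
G1 X77.6260 Y57.2397
G1 X72.4363 Y63.2625
G1 X66.2598 Y69.4243
G1 X59.0966 Y75.7251
G1 X50.9468 Y82.1649
G1 X41.8102 Y88.7437
M5
G0 X0.0000 Y0.0000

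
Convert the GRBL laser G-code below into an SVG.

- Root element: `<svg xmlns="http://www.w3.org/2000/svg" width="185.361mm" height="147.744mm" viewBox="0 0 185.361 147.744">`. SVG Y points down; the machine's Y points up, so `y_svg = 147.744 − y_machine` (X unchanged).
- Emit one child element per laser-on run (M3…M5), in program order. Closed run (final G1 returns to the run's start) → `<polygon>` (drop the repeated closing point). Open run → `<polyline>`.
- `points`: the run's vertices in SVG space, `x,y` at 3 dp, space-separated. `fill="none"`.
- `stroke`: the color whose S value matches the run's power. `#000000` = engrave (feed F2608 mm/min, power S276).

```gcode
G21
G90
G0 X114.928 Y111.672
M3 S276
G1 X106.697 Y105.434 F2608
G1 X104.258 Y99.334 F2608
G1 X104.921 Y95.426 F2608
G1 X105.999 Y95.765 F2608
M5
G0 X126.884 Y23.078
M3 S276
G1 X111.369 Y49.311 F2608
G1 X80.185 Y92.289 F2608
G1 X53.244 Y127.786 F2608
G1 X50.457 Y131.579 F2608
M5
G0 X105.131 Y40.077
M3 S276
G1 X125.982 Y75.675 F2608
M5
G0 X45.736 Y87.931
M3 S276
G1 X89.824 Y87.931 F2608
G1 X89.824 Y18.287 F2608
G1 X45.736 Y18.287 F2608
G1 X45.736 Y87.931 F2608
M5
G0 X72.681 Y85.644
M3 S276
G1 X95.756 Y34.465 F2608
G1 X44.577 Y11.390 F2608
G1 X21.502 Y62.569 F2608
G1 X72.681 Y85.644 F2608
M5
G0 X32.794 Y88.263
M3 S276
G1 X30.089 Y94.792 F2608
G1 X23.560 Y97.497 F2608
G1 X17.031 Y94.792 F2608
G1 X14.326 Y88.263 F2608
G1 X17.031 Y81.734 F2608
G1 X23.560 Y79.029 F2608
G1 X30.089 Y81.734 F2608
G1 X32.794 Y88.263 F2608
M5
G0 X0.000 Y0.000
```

<svg xmlns="http://www.w3.org/2000/svg" width="185.361mm" height="147.744mm" viewBox="0 0 185.361 147.744">
  <polyline points="114.928,36.072 106.697,42.310 104.258,48.410 104.921,52.318 105.999,51.979" fill="none" stroke="#000000"/>
  <polyline points="126.884,124.666 111.369,98.433 80.185,55.455 53.244,19.958 50.457,16.165" fill="none" stroke="#000000"/>
  <polyline points="105.131,107.667 125.982,72.069" fill="none" stroke="#000000"/>
  <polygon points="45.736,59.813 89.824,59.813 89.824,129.457 45.736,129.457" fill="none" stroke="#000000"/>
  <polygon points="72.681,62.100 95.756,113.279 44.577,136.354 21.502,85.175" fill="none" stroke="#000000"/>
  <polygon points="32.794,59.481 30.089,52.952 23.560,50.247 17.031,52.952 14.326,59.481 17.031,66.010 23.560,68.715 30.089,66.010" fill="none" stroke="#000000"/>
</svg>

Machine Y-up, SVG Y-down with viewBox height 147.744, so y_svg = 147.744 − y_machine; X carries over. Every run uses S276, so all elements get stroke `#000000` (engrave).

Run 1: The run is open, so emit a `<polyline>` with points (Y-flipped): 114.928,36.072 106.697,42.310 104.258,48.410 104.921,52.318 105.999,51.979.

Run 2: The run is open, so emit a `<polyline>` with points (Y-flipped): 126.884,124.666 111.369,98.433 80.185,55.455 53.244,19.958 50.457,16.165.

Run 3: The run is open, so emit a `<polyline>` with points (Y-flipped): 105.131,107.667 125.982,72.069.

Run 4: The run returns to its start, so emit a `<polygon>` with points (Y-flipped): 45.736,59.813 89.824,59.813 89.824,129.457 45.736,129.457.

Run 5: The run returns to its start, so emit a `<polygon>` with points (Y-flipped): 72.681,62.100 95.756,113.279 44.577,136.354 21.502,85.175.

Run 6: The run returns to its start, so emit a `<polygon>` with points (Y-flipped): 32.794,59.481 30.089,52.952 23.560,50.247 17.031,52.952 14.326,59.481 17.031,66.010 23.560,68.715 30.089,66.010.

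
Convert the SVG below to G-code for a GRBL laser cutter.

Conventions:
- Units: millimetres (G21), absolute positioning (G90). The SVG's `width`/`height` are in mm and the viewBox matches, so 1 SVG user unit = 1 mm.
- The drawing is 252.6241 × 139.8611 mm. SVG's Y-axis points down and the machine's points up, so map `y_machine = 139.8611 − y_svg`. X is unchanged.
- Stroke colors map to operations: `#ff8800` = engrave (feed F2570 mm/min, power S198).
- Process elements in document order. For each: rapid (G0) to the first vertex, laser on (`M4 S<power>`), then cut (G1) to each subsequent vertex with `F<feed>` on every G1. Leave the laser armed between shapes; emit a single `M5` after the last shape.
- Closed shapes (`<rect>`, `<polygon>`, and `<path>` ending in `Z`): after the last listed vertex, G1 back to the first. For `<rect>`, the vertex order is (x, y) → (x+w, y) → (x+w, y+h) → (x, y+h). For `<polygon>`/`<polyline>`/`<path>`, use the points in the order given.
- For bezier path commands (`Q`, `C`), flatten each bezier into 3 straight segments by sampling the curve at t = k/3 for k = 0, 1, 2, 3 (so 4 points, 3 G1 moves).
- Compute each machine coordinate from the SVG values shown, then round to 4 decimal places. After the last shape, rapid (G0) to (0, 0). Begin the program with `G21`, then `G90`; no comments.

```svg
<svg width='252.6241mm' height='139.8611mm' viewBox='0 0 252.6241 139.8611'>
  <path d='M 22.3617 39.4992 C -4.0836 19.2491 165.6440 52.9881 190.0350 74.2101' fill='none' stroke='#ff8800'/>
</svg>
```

G21
G90
G0 X22.3617 Y100.3619
M4 S198
G1 X48.6589 Y105.0788 F2570
G1 X129.8470 Y88.5821 F2570
G1 X190.0350 Y65.6510 F2570
M5
G0 X0.0000 Y0.0000

Since the viewBox matches the mm dimensions, user units are millimetres directly. The only transform is the Y-flip y_m = 139.8611 − y_svg.

Shape 1 is a cubic bezier drawn with `<path>`. Its stroke #ff8800 means engrave at S198, F2570. After flipping Y the toolpath is (22.3617,100.3619) → (48.6589,105.0788) → (129.8470,88.5821) → (190.0350,65.6510).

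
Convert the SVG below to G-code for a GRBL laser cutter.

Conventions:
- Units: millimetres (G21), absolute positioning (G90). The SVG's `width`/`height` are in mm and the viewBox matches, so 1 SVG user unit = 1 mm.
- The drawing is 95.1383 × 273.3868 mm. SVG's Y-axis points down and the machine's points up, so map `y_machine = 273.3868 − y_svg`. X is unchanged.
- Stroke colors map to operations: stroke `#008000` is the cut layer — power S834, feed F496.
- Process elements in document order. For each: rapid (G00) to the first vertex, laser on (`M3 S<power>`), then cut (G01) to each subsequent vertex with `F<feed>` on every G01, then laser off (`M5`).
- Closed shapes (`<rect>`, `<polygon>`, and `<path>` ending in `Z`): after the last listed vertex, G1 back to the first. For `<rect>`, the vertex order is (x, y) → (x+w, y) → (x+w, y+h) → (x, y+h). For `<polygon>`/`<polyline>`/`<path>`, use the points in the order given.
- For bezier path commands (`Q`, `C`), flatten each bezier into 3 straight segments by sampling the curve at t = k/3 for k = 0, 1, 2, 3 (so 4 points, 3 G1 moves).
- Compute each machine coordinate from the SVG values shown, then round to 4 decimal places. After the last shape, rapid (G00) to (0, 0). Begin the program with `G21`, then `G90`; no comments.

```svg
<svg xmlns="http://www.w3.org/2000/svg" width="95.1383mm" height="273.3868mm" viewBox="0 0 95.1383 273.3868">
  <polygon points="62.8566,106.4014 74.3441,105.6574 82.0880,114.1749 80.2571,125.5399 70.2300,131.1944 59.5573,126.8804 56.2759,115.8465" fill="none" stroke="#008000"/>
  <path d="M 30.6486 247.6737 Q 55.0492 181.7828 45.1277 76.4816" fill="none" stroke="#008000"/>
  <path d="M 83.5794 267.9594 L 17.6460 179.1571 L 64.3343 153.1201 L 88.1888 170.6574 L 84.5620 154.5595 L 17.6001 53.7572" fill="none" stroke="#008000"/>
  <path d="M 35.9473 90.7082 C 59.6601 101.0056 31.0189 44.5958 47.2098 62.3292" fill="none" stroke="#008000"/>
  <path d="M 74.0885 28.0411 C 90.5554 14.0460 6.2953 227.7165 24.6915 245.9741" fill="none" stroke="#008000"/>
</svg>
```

Since the viewBox matches the mm dimensions, user units are millimetres directly. The only transform is the Y-flip y_m = 273.3868 − y_svg.

Shape 1 is a regular polygon drawn with `<polygon>`. Its stroke #008000 means cut at S834, F496. After flipping Y the toolpath is (62.8566,166.9854) → (74.3441,167.7294) → (82.0880,159.2119) → (80.2571,147.8469) → (70.2300,142.1924) → (59.5573,146.5064) → (56.2759,157.5403) → (62.8566,166.9854), returning to the start.

Shape 2 is a quadratic bezier drawn with `<path>`. Its stroke #008000 means cut at S834, F496. After flipping Y the toolpath is (30.6486,25.7131) → (43.1021,74.0193) → (47.9285,131.0833) → (45.1277,196.9052).

Shape 3 is a open polyline drawn with `<path>`. Its stroke #008000 means cut at S834, F496. After flipping Y the toolpath is (83.5794,5.4274) → (17.6460,94.2297) → (64.3343,120.2667) → (88.1888,102.7294) → (84.5620,118.8273) → (17.6001,219.6296).

Shape 4 is a cubic bezier drawn with `<path>`. Its stroke #008000 means cut at S834, F496. After flipping Y the toolpath is (35.9473,182.6786) → (45.8083,189.4003) → (42.3634,209.2933) → (47.2098,211.0576).

Shape 5 is a cubic bezier drawn with `<path>`. Its stroke #008000 means cut at S834, F496. After flipping Y the toolpath is (74.0885,245.3457) → (64.5124,199.1218) → (32.9814,95.1384) → (24.6915,27.4127).

G21
G90
G00 X62.8566 Y166.9854
M3 S834
G01 X74.3441 Y167.7294 F496
G01 X82.0880 Y159.2119 F496
G01 X80.2571 Y147.8469 F496
G01 X70.2300 Y142.1924 F496
G01 X59.5573 Y146.5064 F496
G01 X56.2759 Y157.5403 F496
G01 X62.8566 Y166.9854 F496
M5
G00 X30.6486 Y25.7131
M3 S834
G01 X43.1021 Y74.0193 F496
G01 X47.9285 Y131.0833 F496
G01 X45.1277 Y196.9052 F496
M5
G00 X83.5794 Y5.4274
M3 S834
G01 X17.6460 Y94.2297 F496
G01 X64.3343 Y120.2667 F496
G01 X88.1888 Y102.7294 F496
G01 X84.5620 Y118.8273 F496
G01 X17.6001 Y219.6296 F496
M5
G00 X35.9473 Y182.6786
M3 S834
G01 X45.8083 Y189.4003 F496
G01 X42.3634 Y209.2933 F496
G01 X47.2098 Y211.0576 F496
M5
G00 X74.0885 Y245.3457
M3 S834
G01 X64.5124 Y199.1218 F496
G01 X32.9814 Y95.1384 F496
G01 X24.6915 Y27.4127 F496
M5
G00 X0.0000 Y0.0000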